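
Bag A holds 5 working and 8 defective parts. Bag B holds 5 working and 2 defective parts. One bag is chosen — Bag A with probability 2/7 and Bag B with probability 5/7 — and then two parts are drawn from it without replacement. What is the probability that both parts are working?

240/637

From Bag A: P(both working) = (5/13)(4/12) = 5/39.
From Bag B: P(both working) = (5/7)(4/6) = 10/21.
Total probability = (2/7)(5/39) + (5/7)(10/21) = 240/637.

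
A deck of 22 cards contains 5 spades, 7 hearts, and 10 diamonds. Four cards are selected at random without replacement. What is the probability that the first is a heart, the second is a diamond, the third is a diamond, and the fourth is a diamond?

6/209

Chain rule:
P = 7/22 × 10/21 × 9/20 × 8/19 = 5040/175560 = 6/209.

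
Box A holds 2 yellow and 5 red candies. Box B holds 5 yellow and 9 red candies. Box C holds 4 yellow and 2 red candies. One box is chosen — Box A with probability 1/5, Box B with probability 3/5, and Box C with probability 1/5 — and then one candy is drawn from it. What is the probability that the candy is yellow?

From Box A: P(yellow) = 2/7.
From Box B: P(yellow) = 5/14.
From Box C: P(yellow) = 4/6.
Total probability = (1/5)(2/7) + (3/5)(5/14) + (1/5)(4/6) = 17/42.

17/42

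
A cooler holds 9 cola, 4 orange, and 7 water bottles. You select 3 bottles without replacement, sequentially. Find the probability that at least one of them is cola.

65/76

P(no cola) = 11/20 × 10/19 × 9/18 = 990/6840 = 11/76.
P(at least one) = 1 − 11/76 = 65/76.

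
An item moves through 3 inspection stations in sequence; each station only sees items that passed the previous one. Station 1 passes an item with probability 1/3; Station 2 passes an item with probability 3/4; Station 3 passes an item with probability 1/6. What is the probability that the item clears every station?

The events are sequential, so multiply the conditional probabilities:
P = 1/3 × 3/4 × 1/6 = 3/72 = 1/24.

1/24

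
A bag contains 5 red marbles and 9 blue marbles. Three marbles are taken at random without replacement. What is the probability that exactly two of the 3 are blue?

One ordering (blue drawn first) has probability 9/14 × 8/13 × 5/12 = 360/2184 = 15/91.
There are C(3,2) = 3 such orderings, each equally likely, so P = 3 × 15/91 = 45/91.

45/91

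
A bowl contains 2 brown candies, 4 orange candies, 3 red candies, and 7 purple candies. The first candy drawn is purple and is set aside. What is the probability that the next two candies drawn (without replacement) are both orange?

With the first candy removed, 4 orange remain out of 15.
P = 4/15 × 3/14 = 12/210 = 2/35.

2/35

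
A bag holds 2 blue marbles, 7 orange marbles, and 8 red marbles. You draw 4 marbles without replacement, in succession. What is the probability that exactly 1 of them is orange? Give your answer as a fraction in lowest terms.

One ordering (orange drawn first) has probability 7/17 × 10/16 × 9/15 × 8/14 = 5040/57120 = 3/34.
There are C(4,1) = 4 such orderings, each equally likely, so P = 4 × 3/34 = 6/17.

6/17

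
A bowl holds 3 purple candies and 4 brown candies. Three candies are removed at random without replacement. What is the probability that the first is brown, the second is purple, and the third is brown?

Chain rule:
P = 4/7 × 3/6 × 3/5 = 36/210 = 6/35.

6/35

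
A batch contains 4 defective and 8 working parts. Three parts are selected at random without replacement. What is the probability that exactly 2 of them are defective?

One ordering (defective drawn first) has probability 4/12 × 3/11 × 8/10 = 96/1320 = 4/55.
There are C(3,2) = 3 such orderings, each equally likely, so P = 3 × 4/55 = 12/55.

12/55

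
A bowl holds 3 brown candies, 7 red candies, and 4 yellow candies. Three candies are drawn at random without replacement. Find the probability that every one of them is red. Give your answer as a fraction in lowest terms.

P(all red) = 7/14 × 6/13 × 5/12 = 210/2184 = 5/52.

5/52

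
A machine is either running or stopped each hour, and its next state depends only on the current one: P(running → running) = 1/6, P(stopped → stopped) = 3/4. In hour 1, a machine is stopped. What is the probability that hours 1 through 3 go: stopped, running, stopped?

5/24

Hour 1 is given. For each transition, use the conditional probability from the current state:
P(running | stopped) = 1/4; P(stopped | running) = 5/6.
P = 1/4 × 5/6 = 5/24.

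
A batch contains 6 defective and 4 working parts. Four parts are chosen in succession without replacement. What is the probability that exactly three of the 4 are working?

One ordering (working drawn first) has probability 4/10 × 3/9 × 2/8 × 6/7 = 144/5040 = 1/35.
There are C(4,3) = 4 such orderings, each equally likely, so P = 4 × 1/35 = 4/35.

4/35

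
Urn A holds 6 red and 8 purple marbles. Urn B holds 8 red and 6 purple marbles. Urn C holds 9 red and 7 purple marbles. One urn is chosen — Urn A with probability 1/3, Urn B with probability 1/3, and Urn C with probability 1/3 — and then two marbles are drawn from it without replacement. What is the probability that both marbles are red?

From Urn A: P(both red) = (6/14)(5/13) = 15/91.
From Urn B: P(both red) = (8/14)(7/13) = 4/13.
From Urn C: P(both red) = (9/16)(8/15) = 3/10.
Total probability = (1/3)(15/91) + (1/3)(4/13) + (1/3)(3/10) = 703/2730.

703/2730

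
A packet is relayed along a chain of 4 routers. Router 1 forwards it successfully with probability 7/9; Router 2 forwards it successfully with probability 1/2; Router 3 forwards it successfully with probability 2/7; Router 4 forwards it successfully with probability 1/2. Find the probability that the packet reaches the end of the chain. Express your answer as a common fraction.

1/18

Multiplying along the chain,
P = 7/9 × 1/2 × 2/7 × 1/2 = 14/252 = 1/18.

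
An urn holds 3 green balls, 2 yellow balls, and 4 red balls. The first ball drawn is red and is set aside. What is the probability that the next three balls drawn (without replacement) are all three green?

With the first ball removed, 3 green remain out of 8.
P = 3/8 × 2/7 × 1/6 = 6/336 = 1/56.

1/56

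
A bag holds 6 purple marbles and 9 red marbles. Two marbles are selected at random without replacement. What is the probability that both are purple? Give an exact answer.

P(all purple) = 6/15 × 5/14 = 30/210 = 1/7.

1/7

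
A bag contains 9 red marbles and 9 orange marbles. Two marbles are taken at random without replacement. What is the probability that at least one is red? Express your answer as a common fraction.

13/17

P(no red) = 9/18 × 8/17 = 72/306 = 4/17.
P(at least one) = 1 − 4/17 = 13/17.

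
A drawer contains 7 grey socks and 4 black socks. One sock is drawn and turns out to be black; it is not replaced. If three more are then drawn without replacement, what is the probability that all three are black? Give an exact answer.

With the first sock removed, 3 black remain out of 10.
P = 3/10 × 2/9 × 1/8 = 6/720 = 1/120.

1/120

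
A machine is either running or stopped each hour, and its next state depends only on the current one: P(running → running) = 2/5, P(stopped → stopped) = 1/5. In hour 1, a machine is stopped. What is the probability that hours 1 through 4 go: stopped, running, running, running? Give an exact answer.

16/125

Hour 1 is given. For each transition, use the conditional probability from the current state:
P(running | stopped) = 4/5; P(running | running) = 2/5; P(running | running) = 2/5.
P = 4/5 × 2/5 × 2/5 = 16/125.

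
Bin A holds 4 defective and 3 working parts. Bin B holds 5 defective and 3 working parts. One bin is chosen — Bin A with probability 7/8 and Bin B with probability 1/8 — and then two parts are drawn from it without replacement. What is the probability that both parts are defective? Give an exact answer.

33/112

From Bin A: P(both defective) = (4/7)(3/6) = 2/7.
From Bin B: P(both defective) = (5/8)(4/7) = 5/14.
Total probability = (7/8)(2/7) + (1/8)(5/14) = 33/112.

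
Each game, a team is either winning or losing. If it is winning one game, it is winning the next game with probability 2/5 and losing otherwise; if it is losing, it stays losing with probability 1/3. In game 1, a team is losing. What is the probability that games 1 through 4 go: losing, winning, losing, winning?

Game 1 is given. For each transition, use the conditional probability from the current state:
P(winning | losing) = 2/3; P(losing | winning) = 3/5; P(winning | losing) = 2/3.
P = 2/3 × 3/5 × 2/3 = 12/45 = 4/15.

4/15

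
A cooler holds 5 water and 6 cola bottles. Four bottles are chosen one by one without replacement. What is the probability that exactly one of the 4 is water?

One ordering (water drawn first) has probability 5/11 × 6/10 × 5/9 × 4/8 = 600/7920 = 5/66.
There are C(4,1) = 4 such orderings, each equally likely, so P = 4 × 5/66 = 10/33.

10/33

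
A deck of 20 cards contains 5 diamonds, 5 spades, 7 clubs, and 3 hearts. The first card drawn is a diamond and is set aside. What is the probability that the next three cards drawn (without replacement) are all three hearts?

With the first card removed, 3 hearts remain out of 19.
P = 3/19 × 2/18 × 1/17 = 6/5814 = 1/969.

1/969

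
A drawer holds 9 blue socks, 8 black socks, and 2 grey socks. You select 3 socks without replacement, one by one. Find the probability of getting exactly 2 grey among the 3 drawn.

One ordering (grey drawn first) has probability 2/19 × 1/18 × 17/17 = 34/5814 = 1/171.
There are C(3,2) = 3 such orderings, each equally likely, so P = 3 × 1/171 = 1/57.

1/57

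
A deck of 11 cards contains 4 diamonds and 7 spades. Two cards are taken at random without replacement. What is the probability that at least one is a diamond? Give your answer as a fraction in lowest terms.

P(no diamonds) = 7/11 × 6/10 = 42/110 = 21/55.
P(at least one) = 1 − 21/55 = 34/55.

34/55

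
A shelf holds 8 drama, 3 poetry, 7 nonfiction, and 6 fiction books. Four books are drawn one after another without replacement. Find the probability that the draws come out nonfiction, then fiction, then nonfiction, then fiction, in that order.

Each draw changes the counts, so multiply the conditional probabilities along the sequence:
P = 7/24 × 6/23 × 6/22 × 5/21 = 1260/255024 = 5/1012.

5/1012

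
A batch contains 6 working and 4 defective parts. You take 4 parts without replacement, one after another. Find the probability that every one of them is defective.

P = 4/10 × 3/9 × 2/8 × 1/7 = 24/5040 = 1/210.

1/210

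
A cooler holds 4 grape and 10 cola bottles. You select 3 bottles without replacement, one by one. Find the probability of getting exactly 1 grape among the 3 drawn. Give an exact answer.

One ordering (grape drawn first) has probability 4/14 × 10/13 × 9/12 = 360/2184 = 15/91.
There are C(3,1) = 3 such orderings, each equally likely, so P = 3 × 15/91 = 45/91.

45/91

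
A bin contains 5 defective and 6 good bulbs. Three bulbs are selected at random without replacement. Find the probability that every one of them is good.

4/33

P = 6/11 × 5/10 × 4/9 = 120/990 = 4/33.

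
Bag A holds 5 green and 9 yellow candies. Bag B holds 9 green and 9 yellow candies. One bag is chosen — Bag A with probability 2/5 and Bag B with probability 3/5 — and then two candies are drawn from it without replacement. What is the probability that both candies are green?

1432/7735

From Bag A: P(both green) = (5/14)(4/13) = 10/91.
From Bag B: P(both green) = (9/18)(8/17) = 4/17.
Total probability = (2/5)(10/91) + (3/5)(4/17) = 1432/7735.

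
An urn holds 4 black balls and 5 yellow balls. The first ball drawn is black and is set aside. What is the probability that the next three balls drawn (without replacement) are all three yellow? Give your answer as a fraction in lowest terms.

With the first ball removed, 5 yellow remain out of 8.
P = 5/8 × 4/7 × 3/6 = 60/336 = 5/28.

5/28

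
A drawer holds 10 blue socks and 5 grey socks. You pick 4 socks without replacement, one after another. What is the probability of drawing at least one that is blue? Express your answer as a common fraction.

P(no blue) = 5/15 × 4/14 × 3/13 × 2/12 = 120/32760 = 1/273.
P(at least one) = 1 − 1/273 = 272/273.

272/273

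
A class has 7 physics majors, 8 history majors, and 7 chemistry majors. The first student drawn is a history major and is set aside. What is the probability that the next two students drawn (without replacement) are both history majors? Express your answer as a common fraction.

1/10

With the first student removed, 7 history majors remain out of 21.
P = 7/21 × 6/20 = 42/420 = 1/10.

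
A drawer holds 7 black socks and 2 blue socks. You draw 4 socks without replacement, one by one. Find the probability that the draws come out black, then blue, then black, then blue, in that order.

1/36

Multiply the probability of each draw given the previous ones:
P = 7/9 × 2/8 × 6/7 × 1/6 = 84/3024 = 1/36.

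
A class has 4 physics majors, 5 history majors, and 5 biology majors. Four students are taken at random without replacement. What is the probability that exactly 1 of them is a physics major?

One ordering (a physics major drawn first) has probability 4/14 × 10/13 × 9/12 × 8/11 = 2880/24024 = 120/1001.
There are C(4,1) = 4 such orderings, each equally likely, so P = 4 × 120/1001 = 480/1001.

480/1001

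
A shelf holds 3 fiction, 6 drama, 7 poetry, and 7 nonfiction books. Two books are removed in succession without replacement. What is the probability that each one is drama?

15/253

P(every draw is drama) = 6/23 × 5/22 = 30/506 = 15/253.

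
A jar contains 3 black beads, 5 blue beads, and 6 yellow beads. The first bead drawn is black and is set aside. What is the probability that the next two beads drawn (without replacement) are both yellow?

5/26

With the first bead removed, 6 yellow remain out of 13.
P = 6/13 × 5/12 = 30/156 = 5/26.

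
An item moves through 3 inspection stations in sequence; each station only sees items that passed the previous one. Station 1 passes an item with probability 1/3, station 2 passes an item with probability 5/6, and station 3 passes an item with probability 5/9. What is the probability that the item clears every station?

25/162

Multiplying along the chain,
P = 1/3 × 5/6 × 5/9 = 25/162.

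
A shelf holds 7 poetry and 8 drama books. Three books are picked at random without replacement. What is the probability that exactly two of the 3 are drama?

28/65

One ordering (drama drawn first) has probability 8/15 × 7/14 × 7/13 = 392/2730 = 28/195.
There are C(3,2) = 3 such orderings, each equally likely, so P = 3 × 28/195 = 28/65.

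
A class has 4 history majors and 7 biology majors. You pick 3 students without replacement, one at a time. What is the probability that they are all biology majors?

P(all biology majors) = 7/11 × 6/10 × 5/9 = 210/990 = 7/33.

7/33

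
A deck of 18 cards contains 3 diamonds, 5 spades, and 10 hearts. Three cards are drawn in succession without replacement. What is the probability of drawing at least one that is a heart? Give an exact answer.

P(no hearts) = 8/18 × 7/17 × 6/16 = 336/4896 = 7/102.
P(at least one) = 1 − 7/102 = 95/102.

95/102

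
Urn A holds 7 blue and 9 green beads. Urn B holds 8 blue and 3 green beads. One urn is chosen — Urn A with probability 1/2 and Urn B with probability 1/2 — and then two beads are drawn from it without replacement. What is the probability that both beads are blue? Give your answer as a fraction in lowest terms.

301/880

From Urn A: P(both blue) = (7/16)(6/15) = 7/40.
From Urn B: P(both blue) = (8/11)(7/10) = 28/55.
Total probability = (1/2)(7/40) + (1/2)(28/55) = 301/880.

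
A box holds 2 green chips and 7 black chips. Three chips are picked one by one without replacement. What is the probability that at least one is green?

P(no green) = 7/9 × 6/8 × 5/7 = 210/504 = 5/12.
P(at least one) = 1 − 5/12 = 7/12.

7/12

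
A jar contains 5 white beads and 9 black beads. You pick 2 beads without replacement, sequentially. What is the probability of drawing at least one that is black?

P(no black) = 5/14 × 4/13 = 20/182 = 10/91.
P(at least one) = 1 − 10/91 = 81/91.

81/91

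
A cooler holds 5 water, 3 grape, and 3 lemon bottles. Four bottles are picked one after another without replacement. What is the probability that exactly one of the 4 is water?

10/33

One ordering (water drawn first) has probability 5/11 × 6/10 × 5/9 × 4/8 = 600/7920 = 5/66.
There are C(4,1) = 4 such orderings, each equally likely, so P = 4 × 5/66 = 10/33.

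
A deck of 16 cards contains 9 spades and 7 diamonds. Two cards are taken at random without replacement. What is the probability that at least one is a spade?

33/40

P(no spades) = 7/16 × 6/15 = 42/240 = 7/40.
P(at least one) = 1 − 7/40 = 33/40.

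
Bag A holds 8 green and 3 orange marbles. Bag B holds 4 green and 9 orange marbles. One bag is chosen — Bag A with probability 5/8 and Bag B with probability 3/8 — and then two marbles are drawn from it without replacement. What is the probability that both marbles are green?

From Bag A: P(both green) = (8/11)(7/10) = 28/55.
From Bag B: P(both green) = (4/13)(3/12) = 1/13.
Total probability = (5/8)(28/55) + (3/8)(1/13) = 397/1144.

397/1144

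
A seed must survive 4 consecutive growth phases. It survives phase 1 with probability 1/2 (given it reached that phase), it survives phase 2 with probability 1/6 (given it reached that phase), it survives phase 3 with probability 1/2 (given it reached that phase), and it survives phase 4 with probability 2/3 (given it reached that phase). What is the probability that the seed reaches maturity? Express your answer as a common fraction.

1/36

Each stage is reached only if all earlier stages succeed, so
P = 1/2 × 1/6 × 1/2 × 2/3 = 2/72 = 1/36.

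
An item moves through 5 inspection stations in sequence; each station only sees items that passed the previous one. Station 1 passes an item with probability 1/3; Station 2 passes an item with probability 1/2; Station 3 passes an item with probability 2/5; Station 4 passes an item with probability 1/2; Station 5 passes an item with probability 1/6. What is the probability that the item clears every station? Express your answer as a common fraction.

Each stage is reached only if all earlier stages succeed, so
P = 1/3 × 1/2 × 2/5 × 1/2 × 1/6 = 2/360 = 1/180.

1/180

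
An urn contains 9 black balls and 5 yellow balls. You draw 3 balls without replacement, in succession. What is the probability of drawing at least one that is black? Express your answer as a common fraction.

P(no black) = 5/14 × 4/13 × 3/12 = 60/2184 = 5/182.
P(at least one) = 1 − 5/182 = 177/182.

177/182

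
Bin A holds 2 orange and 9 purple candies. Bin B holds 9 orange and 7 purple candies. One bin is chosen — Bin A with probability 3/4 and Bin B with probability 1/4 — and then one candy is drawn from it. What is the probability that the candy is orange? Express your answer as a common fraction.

From Bin A: P(orange) = 2/11.
From Bin B: P(orange) = 9/16.
Total probability = (3/4)(2/11) + (1/4)(9/16) = 195/704.

195/704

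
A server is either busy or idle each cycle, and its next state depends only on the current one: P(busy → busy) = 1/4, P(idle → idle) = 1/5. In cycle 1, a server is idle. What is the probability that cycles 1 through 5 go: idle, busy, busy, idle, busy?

Cycle 1 is given. For each transition, use the conditional probability from the current state:
P(busy | idle) = 4/5; P(busy | busy) = 1/4; P(idle | busy) = 3/4; P(busy | idle) = 4/5.
P = 4/5 × 1/4 × 3/4 × 4/5 = 48/400 = 3/25.

3/25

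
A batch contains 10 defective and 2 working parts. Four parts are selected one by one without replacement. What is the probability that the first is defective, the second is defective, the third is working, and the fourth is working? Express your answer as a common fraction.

Multiply the probability of each draw given the previous ones:
P = 10/12 × 9/11 × 2/10 × 1/9 = 180/11880 = 1/66.

1/66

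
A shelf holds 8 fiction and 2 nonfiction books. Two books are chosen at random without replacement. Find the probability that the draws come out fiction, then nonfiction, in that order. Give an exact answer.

Each draw changes the counts, so multiply the conditional probabilities along the sequence:
P = 8/10 × 2/9 = 16/90 = 8/45.

8/45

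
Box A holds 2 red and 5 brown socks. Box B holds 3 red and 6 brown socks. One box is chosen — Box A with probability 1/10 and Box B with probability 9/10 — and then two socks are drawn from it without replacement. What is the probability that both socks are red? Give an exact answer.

67/840

From Box A: P(both red) = (2/7)(1/6) = 1/21.
From Box B: P(both red) = (3/9)(2/8) = 1/12.
Total probability = (1/10)(1/21) + (9/10)(1/12) = 67/840.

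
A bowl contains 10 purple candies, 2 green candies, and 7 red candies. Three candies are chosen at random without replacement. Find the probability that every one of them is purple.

40/323

P(all purple) = 10/19 × 9/18 × 8/17 = 720/5814 = 40/323.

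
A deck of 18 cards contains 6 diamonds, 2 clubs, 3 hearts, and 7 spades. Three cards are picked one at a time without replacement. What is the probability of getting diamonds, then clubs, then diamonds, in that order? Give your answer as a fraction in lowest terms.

Each draw changes the counts, so multiply the conditional probabilities along the sequence:
P = 6/18 × 2/17 × 5/16 = 60/4896 = 5/408.

5/408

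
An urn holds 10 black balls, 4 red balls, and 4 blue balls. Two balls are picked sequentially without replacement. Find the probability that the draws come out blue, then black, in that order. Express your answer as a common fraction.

Chain rule:
P = 4/18 × 10/17 = 40/306 = 20/153.

20/153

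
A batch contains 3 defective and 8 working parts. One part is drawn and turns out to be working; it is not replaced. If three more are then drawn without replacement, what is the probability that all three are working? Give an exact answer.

7/24

With the first part removed, 7 working remain out of 10.
P = 7/10 × 6/9 × 5/8 = 210/720 = 7/24.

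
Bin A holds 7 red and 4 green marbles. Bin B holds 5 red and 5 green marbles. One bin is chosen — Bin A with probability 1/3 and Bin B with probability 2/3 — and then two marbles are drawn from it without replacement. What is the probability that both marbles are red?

From Bin A: P(both red) = (7/11)(6/10) = 21/55.
From Bin B: P(both red) = (5/10)(4/9) = 2/9.
Total probability = (1/3)(21/55) + (2/3)(2/9) = 409/1485.

409/1485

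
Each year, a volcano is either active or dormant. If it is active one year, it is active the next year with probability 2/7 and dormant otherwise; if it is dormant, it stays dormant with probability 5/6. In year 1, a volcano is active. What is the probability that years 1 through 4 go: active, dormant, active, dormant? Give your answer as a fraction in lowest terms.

Year 1 is given. For each transition, use the conditional probability from the current state:
P(dormant | active) = 5/7; P(active | dormant) = 1/6; P(dormant | active) = 5/7.
P = 5/7 × 1/6 × 5/7 = 25/294.

25/294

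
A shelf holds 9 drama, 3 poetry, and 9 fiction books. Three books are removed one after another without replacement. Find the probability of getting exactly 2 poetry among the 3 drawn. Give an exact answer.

27/665

One ordering (poetry drawn first) has probability 3/21 × 2/20 × 18/19 = 108/7980 = 9/665.
There are C(3,2) = 3 such orderings, each equally likely, so P = 3 × 9/665 = 27/665.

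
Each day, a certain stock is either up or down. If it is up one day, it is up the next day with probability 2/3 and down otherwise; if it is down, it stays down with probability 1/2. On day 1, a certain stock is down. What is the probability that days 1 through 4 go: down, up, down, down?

1/12

Day 1 is given. For each transition, use the conditional probability from the current state:
P(up | down) = 1/2; P(down | up) = 1/3; P(down | down) = 1/2.
P = 1/2 × 1/3 × 1/2 = 1/12.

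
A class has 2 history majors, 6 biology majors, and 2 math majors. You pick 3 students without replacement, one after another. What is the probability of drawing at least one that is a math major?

P(no math majors) = 8/10 × 7/9 × 6/8 = 336/720 = 7/15.
P(at least one) = 1 − 7/15 = 8/15.

8/15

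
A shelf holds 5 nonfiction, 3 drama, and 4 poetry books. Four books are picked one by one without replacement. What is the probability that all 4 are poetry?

P(all poetry) = 4/12 × 3/11 × 2/10 × 1/9 = 24/11880 = 1/495.

1/495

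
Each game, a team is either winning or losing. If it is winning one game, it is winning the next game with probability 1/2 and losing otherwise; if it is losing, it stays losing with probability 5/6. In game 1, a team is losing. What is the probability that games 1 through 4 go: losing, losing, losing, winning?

Game 1 is given. For each transition, use the conditional probability from the current state:
P(losing | losing) = 5/6; P(losing | losing) = 5/6; P(winning | losing) = 1/6.
P = 5/6 × 5/6 × 1/6 = 25/216.

25/216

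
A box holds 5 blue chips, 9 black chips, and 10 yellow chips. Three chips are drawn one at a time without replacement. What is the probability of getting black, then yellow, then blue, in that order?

Each draw changes the counts, so multiply the conditional probabilities along the sequence:
P = 9/24 × 10/23 × 5/22 = 450/12144 = 75/2024.

75/2024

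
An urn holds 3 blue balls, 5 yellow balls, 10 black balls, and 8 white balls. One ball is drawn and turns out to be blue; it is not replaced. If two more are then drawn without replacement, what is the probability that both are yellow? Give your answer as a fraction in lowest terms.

1/30

With the first ball removed, 5 yellow remain out of 25.
P = 5/25 × 4/24 = 20/600 = 1/30.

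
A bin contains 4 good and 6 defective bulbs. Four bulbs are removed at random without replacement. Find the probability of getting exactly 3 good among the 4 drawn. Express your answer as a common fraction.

One ordering (good drawn first) has probability 4/10 × 3/9 × 2/8 × 6/7 = 144/5040 = 1/35.
There are C(4,3) = 4 such orderings, each equally likely, so P = 4 × 1/35 = 4/35.

4/35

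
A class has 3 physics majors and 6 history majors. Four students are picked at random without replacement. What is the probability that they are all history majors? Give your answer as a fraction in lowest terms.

5/42

P = 6/9 × 5/8 × 4/7 × 3/6 = 360/3024 = 5/42.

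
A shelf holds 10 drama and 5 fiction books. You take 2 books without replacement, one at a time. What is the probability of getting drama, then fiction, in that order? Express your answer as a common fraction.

5/21

Multiply the probability of each draw given the previous ones:
P = 10/15 × 5/14 = 50/210 = 5/21.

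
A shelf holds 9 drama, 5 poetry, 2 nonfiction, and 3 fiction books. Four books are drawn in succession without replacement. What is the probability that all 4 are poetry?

P(all poetry) = 5/19 × 4/18 × 3/17 × 2/16 = 120/93024 = 5/3876.

5/3876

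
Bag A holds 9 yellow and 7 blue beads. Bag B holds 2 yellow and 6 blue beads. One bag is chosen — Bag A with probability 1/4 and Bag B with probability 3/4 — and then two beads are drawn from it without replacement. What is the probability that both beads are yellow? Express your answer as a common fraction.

From Bag A: P(both yellow) = (9/16)(8/15) = 3/10.
From Bag B: P(both yellow) = (2/8)(1/7) = 1/28.
Total probability = (1/4)(3/10) + (3/4)(1/28) = 57/560.

57/560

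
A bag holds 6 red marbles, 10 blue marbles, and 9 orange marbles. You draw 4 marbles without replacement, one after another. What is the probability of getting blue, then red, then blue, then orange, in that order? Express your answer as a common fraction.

Multiply the probability of each draw given the previous ones:
P = 10/25 × 6/24 × 9/23 × 9/22 = 4860/303600 = 81/5060.

81/5060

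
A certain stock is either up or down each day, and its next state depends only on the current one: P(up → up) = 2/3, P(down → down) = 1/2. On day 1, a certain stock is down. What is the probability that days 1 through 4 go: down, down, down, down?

Day 1 is given. For each transition, use the conditional probability from the current state:
P(down | down) = 1/2; P(down | down) = 1/2; P(down | down) = 1/2.
P = 1/2 × 1/2 × 1/2 = 1/8.

1/8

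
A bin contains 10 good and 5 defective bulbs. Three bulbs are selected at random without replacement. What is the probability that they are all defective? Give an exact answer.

P = 5/15 × 4/14 × 3/13 = 60/2730 = 2/91.

2/91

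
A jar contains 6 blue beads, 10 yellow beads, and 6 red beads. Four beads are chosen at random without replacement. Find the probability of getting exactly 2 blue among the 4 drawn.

360/1463

One ordering (blue drawn first) has probability 6/22 × 5/21 × 16/20 × 15/19 = 7200/175560 = 60/1463.
There are C(4,2) = 6 such orderings, each equally likely, so P = 6 × 60/1463 = 360/1463.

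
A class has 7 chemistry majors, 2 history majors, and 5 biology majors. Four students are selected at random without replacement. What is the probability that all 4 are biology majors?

5/1001

P(all biology majors) = 5/14 × 4/13 × 3/12 × 2/11 = 120/24024 = 5/1001.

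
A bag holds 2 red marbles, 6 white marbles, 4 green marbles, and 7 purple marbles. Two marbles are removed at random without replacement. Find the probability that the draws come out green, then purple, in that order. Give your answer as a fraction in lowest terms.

14/171

Multiply the probability of each draw given the previous ones:
P = 4/19 × 7/18 = 28/342 = 14/171.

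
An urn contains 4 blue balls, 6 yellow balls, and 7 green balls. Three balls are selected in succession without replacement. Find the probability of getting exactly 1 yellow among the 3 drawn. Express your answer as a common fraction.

One ordering (yellow drawn first) has probability 6/17 × 11/16 × 10/15 = 660/4080 = 11/68.
There are C(3,1) = 3 such orderings, each equally likely, so P = 3 × 11/68 = 33/68.

33/68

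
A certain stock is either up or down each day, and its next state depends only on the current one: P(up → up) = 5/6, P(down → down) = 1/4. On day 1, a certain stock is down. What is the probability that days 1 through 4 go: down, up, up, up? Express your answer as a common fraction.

Day 1 is given. For each transition, use the conditional probability from the current state:
P(up | down) = 3/4; P(up | up) = 5/6; P(up | up) = 5/6.
P = 3/4 × 5/6 × 5/6 = 75/144 = 25/48.

25/48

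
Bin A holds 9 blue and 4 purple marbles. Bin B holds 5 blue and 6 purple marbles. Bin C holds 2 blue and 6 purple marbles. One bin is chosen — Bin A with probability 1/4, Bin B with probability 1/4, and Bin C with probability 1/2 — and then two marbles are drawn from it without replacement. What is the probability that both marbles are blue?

From Bin A: P(both blue) = (9/13)(8/12) = 6/13.
From Bin B: P(both blue) = (5/11)(4/10) = 2/11.
From Bin C: P(both blue) = (2/8)(1/7) = 1/28.
Total probability = (1/4)(6/13) + (1/4)(2/11) + (1/2)(1/28) = 1431/8008.

1431/8008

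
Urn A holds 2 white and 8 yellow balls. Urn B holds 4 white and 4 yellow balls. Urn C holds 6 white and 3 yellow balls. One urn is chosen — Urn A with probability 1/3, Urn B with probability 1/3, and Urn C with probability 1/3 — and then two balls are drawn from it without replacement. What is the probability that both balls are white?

823/3780

From Urn A: P(both white) = (2/10)(1/9) = 1/45.
From Urn B: P(both white) = (4/8)(3/7) = 3/14.
From Urn C: P(both white) = (6/9)(5/8) = 5/12.
Total probability = (1/3)(1/45) + (1/3)(3/14) + (1/3)(5/12) = 823/3780.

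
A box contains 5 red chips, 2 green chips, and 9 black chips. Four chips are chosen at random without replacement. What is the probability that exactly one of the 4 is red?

One ordering (red drawn first) has probability 5/16 × 11/15 × 10/14 × 9/13 = 4950/43680 = 165/1456.
There are C(4,1) = 4 such orderings, each equally likely, so P = 4 × 165/1456 = 165/364.

165/364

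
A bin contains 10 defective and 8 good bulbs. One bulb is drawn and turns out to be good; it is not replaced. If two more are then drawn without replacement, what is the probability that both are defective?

45/136

With the first bulb removed, 10 defective remain out of 17.
P = 10/17 × 9/16 = 90/272 = 45/136.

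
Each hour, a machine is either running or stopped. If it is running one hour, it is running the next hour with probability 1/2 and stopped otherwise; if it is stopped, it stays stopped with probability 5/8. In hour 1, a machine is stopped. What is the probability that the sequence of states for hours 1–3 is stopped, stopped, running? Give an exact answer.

15/64

Hour 1 is given. For each transition, use the conditional probability from the current state:
P(stopped | stopped) = 5/8; P(running | stopped) = 3/8.
P = 5/8 × 3/8 = 15/64.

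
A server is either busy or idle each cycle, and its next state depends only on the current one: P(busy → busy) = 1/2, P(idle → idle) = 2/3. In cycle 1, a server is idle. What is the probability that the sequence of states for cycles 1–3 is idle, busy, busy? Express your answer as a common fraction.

1/6

Cycle 1 is given. For each transition, use the conditional probability from the current state:
P(busy | idle) = 1/3; P(busy | busy) = 1/2.
P = 1/3 × 1/2 = 1/6.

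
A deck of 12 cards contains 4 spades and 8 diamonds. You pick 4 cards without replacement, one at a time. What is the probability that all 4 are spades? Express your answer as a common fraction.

1/495

P(all spades) = 4/12 × 3/11 × 2/10 × 1/9 = 24/11880 = 1/495.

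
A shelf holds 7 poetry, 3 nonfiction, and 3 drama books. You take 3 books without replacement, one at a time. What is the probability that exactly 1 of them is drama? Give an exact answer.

One ordering (drama drawn first) has probability 3/13 × 10/12 × 9/11 = 270/1716 = 45/286.
There are C(3,1) = 3 such orderings, each equally likely, so P = 3 × 45/286 = 135/286.

135/286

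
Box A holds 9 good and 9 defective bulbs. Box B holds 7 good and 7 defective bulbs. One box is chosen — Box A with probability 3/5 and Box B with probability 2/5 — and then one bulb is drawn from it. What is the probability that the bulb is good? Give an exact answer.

1/2

From Box A: P(good) = 9/18.
From Box B: P(good) = 7/14.
Total probability = (3/5)(9/18) + (2/5)(7/14) = 1/2.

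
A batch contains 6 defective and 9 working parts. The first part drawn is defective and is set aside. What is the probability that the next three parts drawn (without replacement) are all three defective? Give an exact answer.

After the first draw, 5 of the remaining 14 parts are defective.
P = 5/14 × 4/13 × 3/12 = 60/2184 = 5/182.

5/182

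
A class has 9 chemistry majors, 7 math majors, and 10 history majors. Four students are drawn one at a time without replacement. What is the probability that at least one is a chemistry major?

P(no chemistry majors) = 17/26 × 16/25 × 15/24 × 14/23 = 57120/358800 = 238/1495.
P(at least one) = 1 − 238/1495 = 1257/1495.

1257/1495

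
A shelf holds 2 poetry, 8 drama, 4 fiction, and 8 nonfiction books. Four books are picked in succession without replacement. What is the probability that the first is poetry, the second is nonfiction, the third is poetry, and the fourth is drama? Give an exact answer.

Chain rule:
P = 2/22 × 8/21 × 1/20 × 8/19 = 128/175560 = 16/21945.

16/21945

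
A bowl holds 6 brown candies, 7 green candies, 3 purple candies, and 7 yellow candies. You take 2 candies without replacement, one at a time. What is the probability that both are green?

P(every draw is green) = 7/23 × 6/22 = 42/506 = 21/253.

21/253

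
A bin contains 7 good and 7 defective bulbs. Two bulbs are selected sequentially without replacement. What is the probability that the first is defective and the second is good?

7/26

Multiply the probability of each draw given the previous ones:
P = 7/14 × 7/13 = 49/182 = 7/26.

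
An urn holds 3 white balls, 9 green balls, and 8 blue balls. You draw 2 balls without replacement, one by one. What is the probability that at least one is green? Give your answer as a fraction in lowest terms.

27/38

P(no green) = 11/20 × 10/19 = 110/380 = 11/38.
P(at least one) = 1 − 11/38 = 27/38.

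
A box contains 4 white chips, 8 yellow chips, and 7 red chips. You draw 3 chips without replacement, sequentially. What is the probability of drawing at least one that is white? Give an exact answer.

514/969

P(no white) = 15/19 × 14/18 × 13/17 = 2730/5814 = 455/969.
P(at least one) = 1 − 455/969 = 514/969.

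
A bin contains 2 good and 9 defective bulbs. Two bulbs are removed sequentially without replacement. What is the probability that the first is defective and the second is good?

9/55

Multiply the probability of each draw given the previous ones:
P = 9/11 × 2/10 = 18/110 = 9/55.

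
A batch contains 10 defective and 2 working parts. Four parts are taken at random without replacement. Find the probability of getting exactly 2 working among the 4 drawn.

One ordering (working drawn first) has probability 2/12 × 1/11 × 10/10 × 9/9 = 180/11880 = 1/66.
There are C(4,2) = 6 such orderings, each equally likely, so P = 6 × 1/66 = 1/11.

1/11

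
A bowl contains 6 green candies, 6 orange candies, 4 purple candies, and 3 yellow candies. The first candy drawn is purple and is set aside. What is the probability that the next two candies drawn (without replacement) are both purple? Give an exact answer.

After the first draw, 3 of the remaining 18 candies are purple.
P = 3/18 × 2/17 = 6/306 = 1/51.

1/51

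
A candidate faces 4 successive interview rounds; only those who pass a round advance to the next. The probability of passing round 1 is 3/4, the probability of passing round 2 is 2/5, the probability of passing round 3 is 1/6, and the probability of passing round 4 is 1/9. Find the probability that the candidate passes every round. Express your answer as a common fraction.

The events are sequential, so multiply the conditional probabilities:
P = 3/4 × 2/5 × 1/6 × 1/9 = 6/1080 = 1/180.

1/180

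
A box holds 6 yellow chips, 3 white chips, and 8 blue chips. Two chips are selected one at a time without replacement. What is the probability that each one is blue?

P(all blue) = 8/17 × 7/16 = 56/272 = 7/34.

7/34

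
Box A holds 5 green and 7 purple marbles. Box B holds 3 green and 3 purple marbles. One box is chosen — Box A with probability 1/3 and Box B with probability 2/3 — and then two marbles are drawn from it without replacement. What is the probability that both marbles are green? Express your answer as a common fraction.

91/495

From Box A: P(both green) = (5/12)(4/11) = 5/33.
From Box B: P(both green) = (3/6)(2/5) = 1/5.
Total probability = (1/3)(5/33) + (2/3)(1/5) = 91/495.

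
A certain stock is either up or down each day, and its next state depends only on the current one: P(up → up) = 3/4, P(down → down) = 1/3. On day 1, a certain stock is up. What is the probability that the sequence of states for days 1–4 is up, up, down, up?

1/8

Day 1 is given. For each transition, use the conditional probability from the current state:
P(up | up) = 3/4; P(down | up) = 1/4; P(up | down) = 2/3.
P = 3/4 × 1/4 × 2/3 = 6/48 = 1/8.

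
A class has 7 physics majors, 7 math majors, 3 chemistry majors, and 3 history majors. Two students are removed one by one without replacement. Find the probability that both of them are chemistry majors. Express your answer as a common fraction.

3/190

P(all chemistry majors) = 3/20 × 2/19 = 6/380 = 3/190.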